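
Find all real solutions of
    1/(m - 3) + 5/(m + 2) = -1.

Multiply both sides by (m - 3)(m + 2):
(m + 2) + 5(m - 3) = -(m - 3)(m + 2).
Expand and collect terms: -m^2 - 5m + 19 = 0.
By the quadratic formula, m = (5 +/- sqrt(101)) / -2, so m ~= -7.5249 or m ~= 2.5249.
Neither value makes a denominator zero (m != 3, m != -2), so both are valid.

m = -7.5249 or m = 2.5249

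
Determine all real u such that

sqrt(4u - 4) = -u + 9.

u = 5

Square both sides: 4u - 4 = (-u + 9)^2.
Expand and rearrange: u^2 - 22u + 85 = 0.
Solving gives u = 17 or u = 5.
Check each candidate in the original equation:
  u = 17: sqrt(64) = 8, while -u + 9 = -8 — extraneous.
  u = 5: sqrt(16) = 4, while -u + 9 = 4 — valid.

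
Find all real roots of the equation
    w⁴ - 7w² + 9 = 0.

w = -2.3028 or w = -1.3028 or w = 1.3028 or w = 2.3028

Let u = w². The equation becomes u² - 7u + 9 = 0.
By the quadratic formula, u = √(13)/2 + 7/2 or u = 7/2 - √(13)/2.
w² = √(13)/2 + 7/2 gives w = ±(1/2 + √(13)/2) ≈ ±2.3028.
w² = 7/2 - √(13)/2 gives w = ±(-1/2 + √(13)/2) ≈ ±1.3028.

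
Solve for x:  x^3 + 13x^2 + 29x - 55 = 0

Possible rational roots are divisors of -55. Testing x = -5 gives 0, so (x + 5) is a factor.
Divide: x^3 + 13x^2 + 29x - 55 = (x + 5)(x^2 + 8x - 11).
Apply the quadratic formula to x^2 + 8x - 11 = 0: x = (-8 +/- sqrt(108))/2, i.e. x ~= 1.1962 or x ~= -9.1962.

x = -9.1962 or x = -5 or x = 1.1962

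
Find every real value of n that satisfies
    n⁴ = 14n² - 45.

Let u = n². The equation becomes u² - 14u + 45 = 0.
Factor: (u - 9)(u - 5) = 0, so u = 9 or u = 5.
n² = 9 gives n = ±3.
n² = 5 gives n = ±√(5) ≈ ±2.2361.

n = -3 or n = -2.2361 or n = 2.2361 or n = 3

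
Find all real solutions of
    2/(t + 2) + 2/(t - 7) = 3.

t = -1.3824 or t = 7.7158

Multiply both sides by (t + 2)(t - 7):
2(t - 7) + 2(t + 2) = 3(t + 2)(t - 7).
Expand and collect terms: 3t^2 - 19t - 32 = 0.
By the quadratic formula, t = (19 +/- sqrt(745)) / 6, so t ~= 7.7158 or t ~= -1.3824.
Neither value makes a denominator zero (t != -2, t != 7), so both are valid.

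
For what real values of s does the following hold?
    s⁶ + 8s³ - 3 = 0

s = -2.0295 or s = 0.7107

Let u = s³. The equation becomes u² + 8u - 3 = 0.
By the quadratic formula, u = -4 + √(19) or u = -√(19) - 4.
s³ = -4 + √(19) gives s = ∛(-4 + √(19)) ≈ 0.7107.
s³ = -√(19) - 4 gives s = -∛(4 + √(19)) ≈ -2.0295.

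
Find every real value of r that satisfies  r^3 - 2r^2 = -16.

r = -2

Rearrange: r^3 - 2r^2 + 16 = 0.
Possible rational roots are divisors of 16. Testing r = -2 gives 0, so (r + 2) is a factor.
Divide: r^3 - 2r^2 + 16 = (r + 2)(r^2 - 4r + 8).
The quadratic r^2 - 4r + 8 has discriminant -16 < 0, so no further real roots.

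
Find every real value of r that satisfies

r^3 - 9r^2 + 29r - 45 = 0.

r = 5

Possible rational roots are divisors of -45. Testing r = 5 gives 0, so (r - 5) is a factor.
Divide: r^3 - 9r^2 + 29r - 45 = (r - 5)(r^2 - 4r + 9).
The quadratic r^2 - 4r + 9 has discriminant -20 < 0, so no further real roots.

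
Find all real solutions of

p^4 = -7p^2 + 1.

Let u = p^2. The equation becomes u^2 + 7u - 1 = 0.
By the quadratic formula, u = -7/2 + sqrt(53)/2 or u = -sqrt(53)/2 - 7/2.
p^2 = -7/2 + sqrt(53)/2 gives p = +/-sqrt(-7/2 + sqrt(53)/2) ~= +/-0.3742.
p^2 = -sqrt(53)/2 - 7/2 < 0 has no real solution.

p = -0.3742 or p = 0.3742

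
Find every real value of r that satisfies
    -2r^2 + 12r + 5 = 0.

r = -0.3912 or r = 6.3912

Discriminant: (12)^2 - 4*(-2)*5 = 184.
Quadratic formula: r = (-12 +/- sqrt(184)) / (-4).
So r = 3 - sqrt(46)/2 ~= -0.3912 or r = 3 + sqrt(46)/2 ~= 6.3912.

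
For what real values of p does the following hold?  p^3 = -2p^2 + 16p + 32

Rearrange: p^3 + 2p^2 - 16p - 32 = 0.
Possible rational roots are divisors of -32. Testing p = -4 gives 0, so (p + 4) is a factor.
Divide: p^3 + 2p^2 - 16p - 32 = (p + 4)(p^2 - 2p - 8).
Factor the quadratic: p = 4 or p = -2.

p = -4 or p = -2 or p = 4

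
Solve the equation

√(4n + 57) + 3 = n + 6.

Isolate the radical: √(4n + 57) = n + 3.
Square both sides: 4n + 57 = (n + 3)².
Expand and rearrange: n² + 2n - 48 = 0.
Solving gives n = 6 or n = -8.
Check each candidate in the original equation:
  n = 6: √(81) = 9, while n + 3 = 9 — valid.
  n = -8: √(25) = 5, while n + 3 = -5 — extraneous.

n = 6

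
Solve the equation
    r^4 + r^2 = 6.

r = -1.4142 or r = 1.4142

Let u = r^2. The equation becomes u^2 + u - 6 = 0.
Factor: (u + 3)(u - 2) = 0, so u = -3 or u = 2.
r^2 = -3 < 0 has no real solution.
r^2 = 2 gives r = +/-sqrt(2) ~= +/-1.4142.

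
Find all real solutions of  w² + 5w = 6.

Bring every term to one side: w² + 5w - 6 = 0.
Factor: (w - 1)(w + 6) = 0.
So w = 1 or w = -6.

w = -6 or w = 1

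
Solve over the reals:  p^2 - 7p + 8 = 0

p = 1.4384 or p = 5.5616

Discriminant: (-7)^2 - 4*1*8 = 17.
Quadratic formula: p = (7 +/- sqrt(17)) / 2.
So p = sqrt(17)/2 + 7/2 ~= 5.5616 or p = 7/2 - sqrt(17)/2 ~= 1.4384.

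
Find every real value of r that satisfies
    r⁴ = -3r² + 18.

r = -1.7321 or r = 1.7321

Let u = r². The equation becomes u² + 3u - 18 = 0.
Factor: (u - 3)(u + 6) = 0, so u = 3 or u = -6.
r² = 3 gives r = ±√(3) ≈ ±1.7321.
r² = -6 < 0 has no real solution.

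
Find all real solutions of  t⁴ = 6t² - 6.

Let u = t². The equation becomes u² - 6u + 6 = 0.
By the quadratic formula, u = √(3) + 3 or u = 3 - √(3).
t² = √(3) + 3 gives t = ±√(√(3) + 3) ≈ ±2.1753.
t² = 3 - √(3) gives t = ±√(3 - √(3)) ≈ ±1.126.

t = -2.1753 or t = -1.126 or t = 1.126 or t = 2.1753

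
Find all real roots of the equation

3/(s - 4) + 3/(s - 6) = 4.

s = 4.5 or s = 7

Multiply both sides by (s - 4)(s - 6):
3(s - 6) + 3(s - 4) = 4(s - 4)(s - 6).
Expand and collect terms: 4s² - 46s + 126 = 0.
Factor or apply the quadratic formula: s = 7 or s = 4.5.
Neither value makes a denominator zero (s ≠ 4, s ≠ 6), so both are valid.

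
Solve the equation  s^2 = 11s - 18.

s = 2 or s = 9

Bring every term to one side: s^2 - 11s + 18 = 0.
Factor: (s - 2)(s - 9) = 0.
So s = 2 or s = 9.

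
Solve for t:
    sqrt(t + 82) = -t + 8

Square both sides: t + 82 = (-t + 8)^2.
Expand and rearrange: t^2 - 17t - 18 = 0.
Solving gives t = 18 or t = -1.
Check each candidate in the original equation:
  t = 18: sqrt(100) = 10, while -t + 8 = -10 — extraneous.
  t = -1: sqrt(81) = 9, while -t + 8 = 9 — valid.

t = -1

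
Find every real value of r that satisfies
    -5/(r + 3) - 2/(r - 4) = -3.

r = -1.5131 or r = 4.8465

Multiply both sides by (r + 3)(r - 4):
-5(r - 4) - 2(r + 3) = -3(r + 3)(r - 4).
Expand and collect terms: -3r^2 + 10r + 22 = 0.
By the quadratic formula, r = (-10 +/- sqrt(364)) / -6, so r ~= -1.5131 or r ~= 4.8465.
Neither value makes a denominator zero (r != -3, r != 4), so both are valid.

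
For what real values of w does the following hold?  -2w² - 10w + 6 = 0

Discriminant: (-10)² − 4·(-2)·6 = 148.
Quadratic formula: w = (10 ± √148) / (-4).
So w = -√(37)/2 - 5/2 ≈ -5.5414 or w = -5/2 + √(37)/2 ≈ 0.5414.

w = -5.5414 or w = 0.5414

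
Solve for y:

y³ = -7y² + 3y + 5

y = -7.3166 or y = -0.6834 or y = 1

Rearrange: y³ + 7y² - 3y - 5 = 0.
Possible rational roots are divisors of -5. Testing y = 1 gives 0, so (y - 1) is a factor.
Divide: y³ + 7y² - 3y - 5 = (y - 1)(y² + 8y + 5).
Apply the quadratic formula to y² + 8y + 5 = 0: y = (-8 ± √44)/2, i.e. y ≈ -0.6834 or y ≈ -7.3166.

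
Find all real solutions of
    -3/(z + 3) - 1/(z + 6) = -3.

Multiply both sides by (z + 3)(z + 6):
-3(z + 6) - (z + 3) = -3(z + 3)(z + 6).
Expand and collect terms: -3z^2 - 23z - 33 = 0.
By the quadratic formula, z = (23 +/- sqrt(133)) / -6, so z ~= -5.7554 or z ~= -1.9112.
Neither value makes a denominator zero (z != -3, z != -6), so both are valid.

z = -5.7554 or z = -1.9112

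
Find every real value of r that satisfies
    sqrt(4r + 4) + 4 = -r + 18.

r = 8

Isolate the radical: sqrt(4r + 4) = -r + 14.
Square both sides: 4r + 4 = (-r + 14)^2.
Expand and rearrange: r^2 - 32r + 192 = 0.
Solving gives r = 24 or r = 8.
Check each candidate in the original equation:
  r = 24: sqrt(100) = 10, while -r + 14 = -10 — extraneous.
  r = 8: sqrt(36) = 6, while -r + 14 = 6 — valid.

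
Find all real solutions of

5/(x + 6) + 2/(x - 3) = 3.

x = -4.4699 or x = 3.8032

Multiply both sides by (x + 6)(x - 3):
5(x - 3) + 2(x + 6) = 3(x + 6)(x - 3).
Expand and collect terms: 3x^2 + 2x - 51 = 0.
By the quadratic formula, x = (-2 +/- sqrt(616)) / 6, so x ~= 3.8032 or x ~= -4.4699.
Neither value makes a denominator zero (x != -6, x != 3), so both are valid.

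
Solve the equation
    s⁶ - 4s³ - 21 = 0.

s = -1.4422 or s = 1.9129

Let u = s³. The equation becomes u² - 4u - 21 = 0.
Factor: (u + 3)(u - 7) = 0, so u = -3 or u = 7.
s³ = -3 gives s = -∛(3) ≈ -1.4422.
s³ = 7 gives s = ∛(7) ≈ 1.9129.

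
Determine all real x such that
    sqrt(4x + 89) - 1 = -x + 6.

x = -2

Isolate the radical: sqrt(4x + 89) = -x + 7.
Square both sides: 4x + 89 = (-x + 7)^2.
Expand and rearrange: x^2 - 18x - 40 = 0.
Solving gives x = 20 or x = -2.
Check each candidate in the original equation:
  x = 20: sqrt(169) = 13, while -x + 7 = -13 — extraneous.
  x = -2: sqrt(81) = 9, while -x + 7 = 9 — valid.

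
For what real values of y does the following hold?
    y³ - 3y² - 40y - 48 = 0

y = -4 or y = -1.4244 or y = 8.4244

Possible rational roots are divisors of -48. Testing y = -4 gives 0, so (y + 4) is a factor.
Divide: y³ - 3y² - 40y - 48 = (y + 4)(y² - 7y - 12).
Apply the quadratic formula to y² - 7y - 12 = 0: y = (7 ± √97)/2, i.e. y ≈ 8.4244 or y ≈ -1.4244.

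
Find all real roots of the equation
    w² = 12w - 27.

w = 3 or w = 9

Bring every term to one side: w² - 12w + 27 = 0.
Factor: (w - 3)(w - 9) = 0.
So w = 3 or w = 9.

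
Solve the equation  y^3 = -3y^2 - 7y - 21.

y = -3

Rearrange: y^3 + 3y^2 + 7y + 21 = 0.
Possible rational roots are divisors of 21. Testing y = -3 gives 0, so (y + 3) is a factor.
Divide: y^3 + 3y^2 + 7y + 21 = (y + 3)(y^2 + 7).
The quadratic y^2 + 7 has discriminant -28 < 0, so no further real roots.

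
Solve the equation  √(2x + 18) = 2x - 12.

Square both sides: 2x + 18 = (2x - 12)².
Expand and rearrange: 4x² - 50x + 126 = 0.
Solving gives x = 9 or x = 3.5.
Check each candidate in the original equation:
  x = 9: √(36) = 6, while 2x - 12 = 6 — valid.
  x = 3.5: √(25) = 5, while 2x - 12 = -5 — extraneous.

x = 9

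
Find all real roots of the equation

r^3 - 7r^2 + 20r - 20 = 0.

Possible rational roots are divisors of -20. Testing r = 2 gives 0, so (r - 2) is a factor.
Divide: r^3 - 7r^2 + 20r - 20 = (r - 2)(r^2 - 5r + 10).
The quadratic r^2 - 5r + 10 has discriminant -15 < 0, so no further real roots.

r = 2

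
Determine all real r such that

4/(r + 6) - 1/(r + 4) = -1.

Multiply both sides by (r + 6)(r + 4):
4(r + 4) - (r + 6) = -(r + 6)(r + 4).
Expand and collect terms: -r^2 - 13r - 34 = 0.
By the quadratic formula, r = (13 +/- sqrt(33)) / -2, so r ~= -9.3723 or r ~= -3.6277.
Neither value makes a denominator zero (r != -6, r != -4), so both are valid.

r = -9.3723 or r = -3.6277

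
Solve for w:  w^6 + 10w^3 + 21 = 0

w = -1.9129 or w = -1.4422

Let u = w^3. The equation becomes u^2 + 10u + 21 = 0.
Factor: (u + 3)(u + 7) = 0, so u = -3 or u = -7.
w^3 = -3 gives w = -(3)^(1/3) ~= -1.4422.
w^3 = -7 gives w = -(7)^(1/3) ~= -1.9129.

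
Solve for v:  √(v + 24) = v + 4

v = 1

Square both sides: v + 24 = (v + 4)².
Expand and rearrange: v² + 7v - 8 = 0.
Solving gives v = 1 or v = -8.
Check each candidate in the original equation:
  v = 1: √(25) = 5, while v + 4 = 5 — valid.
  v = -8: √(16) = 4, while v + 4 = -4 — extraneous.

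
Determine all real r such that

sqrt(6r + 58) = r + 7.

Square both sides: 6r + 58 = (r + 7)^2.
Expand and rearrange: r^2 + 8r - 9 = 0.
Solving gives r = 1 or r = -9.
Check each candidate in the original equation:
  r = 1: sqrt(64) = 8, while r + 7 = 8 — valid.
  r = -9: sqrt(4) = 2, while r + 7 = -2 — extraneous.

r = 1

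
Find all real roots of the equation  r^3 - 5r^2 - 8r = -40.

Rearrange: r^3 - 5r^2 - 8r + 40 = 0.
Possible rational roots are divisors of 40. Testing r = 5 gives 0, so (r - 5) is a factor.
Divide: r^3 - 5r^2 - 8r + 40 = (r - 5)(r^2 - 8).
Apply the quadratic formula to r^2 - 8 = 0: r = (0 +/- sqrt(32))/2, i.e. r ~= 2.8284 or r ~= -2.8284.

r = -2.8284 or r = 2.8284 or r = 5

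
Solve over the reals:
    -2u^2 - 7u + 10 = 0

Discriminant: (-7)^2 - 4*(-2)*10 = 129.
Quadratic formula: u = (7 +/- sqrt(129)) / (-4).
So u = -sqrt(129)/4 - 7/4 ~= -4.5895 or u = -7/4 + sqrt(129)/4 ~= 1.0895.

u = -4.5895 or u = 1.0895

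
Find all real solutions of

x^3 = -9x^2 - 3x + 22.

Rearrange: x^3 + 9x^2 + 3x - 22 = 0.
Possible rational roots are divisors of -22. Testing x = -2 gives 0, so (x + 2) is a factor.
Divide: x^3 + 9x^2 + 3x - 22 = (x + 2)(x^2 + 7x - 11).
Apply the quadratic formula to x^2 + 7x - 11 = 0: x = (-7 +/- sqrt(93))/2, i.e. x ~= 1.3218 or x ~= -8.3218.

x = -8.3218 or x = -2 or x = 1.3218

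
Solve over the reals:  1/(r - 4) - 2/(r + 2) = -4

Multiply both sides by (r - 4)(r + 2):
(r + 2) - 2(r - 4) = -4(r - 4)(r + 2).
Expand and collect terms: -4r^2 + 9r + 22 = 0.
By the quadratic formula, r = (-9 +/- sqrt(433)) / -8, so r ~= -1.4761 or r ~= 3.7261.
Neither value makes a denominator zero (r != 4, r != -2), so both are valid.

r = -1.4761 or r = 3.7261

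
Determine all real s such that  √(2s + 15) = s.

Square both sides: 2s + 15 = (s)².
Expand and rearrange: s² - 2s - 15 = 0.
Solving gives s = 5 or s = -3.
Check each candidate in the original equation:
  s = 5: √(25) = 5, while s = 5 — valid.
  s = -3: √(9) = 3, while s = -3 — extraneous.

s = 5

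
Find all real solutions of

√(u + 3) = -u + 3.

Square both sides: u + 3 = (-u + 3)².
Expand and rearrange: u² - 7u + 6 = 0.
Solving gives u = 6 or u = 1.
Check each candidate in the original equation:
  u = 6: √(9) = 3, while -u + 3 = -3 — extraneous.
  u = 1: √(4) = 2, while -u + 3 = 2 — valid.

u = 1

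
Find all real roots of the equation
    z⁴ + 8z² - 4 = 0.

z = -0.6871 or z = 0.6871

Let u = z². The equation becomes u² + 8u - 4 = 0.
By the quadratic formula, u = -4 + 2·√(5) or u = -2·√(5) - 4.
z² = -4 + 2·√(5) gives z = ±√(-4 + 2·√(5)) ≈ ±0.6871.
z² = -2·√(5) - 4 < 0 has no real solution.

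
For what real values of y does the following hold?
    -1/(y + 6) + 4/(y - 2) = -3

y = -5.5957 or y = 0.5957

Multiply both sides by (y + 6)(y - 2):
-(y - 2) + 4(y + 6) = -3(y + 6)(y - 2).
Expand and collect terms: -3y^2 - 15y + 10 = 0.
By the quadratic formula, y = (15 +/- sqrt(345)) / -6, so y ~= -5.5957 or y ~= 0.5957.
Neither value makes a denominator zero (y != -6, y != 2), so both are valid.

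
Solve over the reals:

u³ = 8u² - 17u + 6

u = 0.4384 or u = 3 or u = 4.5616

Rearrange: u³ - 8u² + 17u - 6 = 0.
Possible rational roots are divisors of -6. Testing u = 3 gives 0, so (u - 3) is a factor.
Divide: u³ - 8u² + 17u - 6 = (u - 3)(u² - 5u + 2).
Apply the quadratic formula to u² - 5u + 2 = 0: u = (5 ± √17)/2, i.e. u ≈ 4.5616 or u ≈ 0.4384.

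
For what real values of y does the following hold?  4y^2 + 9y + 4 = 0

Discriminant: (9)^2 - 4*4*4 = 17.
Quadratic formula: y = (-9 +/- sqrt(17)) / 8.
So y = -9/8 + sqrt(17)/8 ~= -0.6096 or y = -9/8 - sqrt(17)/8 ~= -1.6404.

y = -1.6404 or y = -0.6096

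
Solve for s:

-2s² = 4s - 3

s = -2.5811 or s = 0.5811

Rearrange to standard form: -2s² - 4s + 3 = 0.
Discriminant: (-4)² − 4·(-2)·3 = 40.
Quadratic formula: s = (4 ± √40) / (-4).
So s = -√(10)/2 - 1 ≈ -2.5811 or s = -1 + √(10)/2 ≈ 0.5811.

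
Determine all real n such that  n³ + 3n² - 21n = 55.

Rearrange: n³ + 3n² - 21n - 55 = 0.
Possible rational roots are divisors of -55. Testing n = -5 gives 0, so (n + 5) is a factor.
Divide: n³ + 3n² - 21n - 55 = (n + 5)(n² - 2n - 11).
Apply the quadratic formula to n² - 2n - 11 = 0: n = (2 ± √48)/2, i.e. n ≈ 4.4641 or n ≈ -2.4641.

n = -5 or n = -2.4641 or n = 4.4641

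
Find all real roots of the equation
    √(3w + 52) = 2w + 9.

w = -1

Square both sides: 3w + 52 = (2w + 9)².
Expand and rearrange: 4w² + 33w + 29 = 0.
Solving gives w = -1 or w = -7.25.
Check each candidate in the original equation:
  w = -1: √(49) = 7, while 2w + 9 = 7 — valid.
  w = -7.25: √(30.25) = 5.5, while 2w + 9 = -5.5 — extraneous.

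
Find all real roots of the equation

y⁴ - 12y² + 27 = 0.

y = -3 or y = -1.7321 or y = 1.7321 or y = 3

Let u = y². The equation becomes u² - 12u + 27 = 0.
Factor: (u - 3)(u - 9) = 0, so u = 3 or u = 9.
y² = 3 gives y = ±√(3) ≈ ±1.7321.
y² = 9 gives y = ±3.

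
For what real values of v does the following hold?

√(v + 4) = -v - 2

v = -3

Square both sides: v + 4 = (-v - 2)².
Expand and rearrange: v² + 3v = 0.
Solving gives v = 0 or v = -3.
Check each candidate in the original equation:
  v = 0: √(4) = 2, while -v - 2 = -2 — extraneous.
  v = -3: √(1) = 1, while -v - 2 = 1 — valid.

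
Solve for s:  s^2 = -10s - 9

s = -9 or s = -1

Bring every term to one side: s^2 + 10s + 9 = 0.
Factor: (s + 1)(s + 9) = 0.
So s = -1 or s = -9.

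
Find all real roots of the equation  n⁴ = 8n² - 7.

Let u = n². The equation becomes u² - 8u + 7 = 0.
Factor: (u - 1)(u - 7) = 0, so u = 1 or u = 7.
n² = 1 gives n = ±1.
n² = 7 gives n = ±√(7) ≈ ±2.6458.

n = -2.6458 or n = -1 or n = 1 or n = 2.6458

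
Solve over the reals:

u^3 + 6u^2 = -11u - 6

u = -3 or u = -2 or u = -1

Rearrange: u^3 + 6u^2 + 11u + 6 = 0.
Possible rational roots are divisors of 6. Testing u = -3 gives 0, so (u + 3) is a factor.
Divide: u^3 + 6u^2 + 11u + 6 = (u + 3)(u^2 + 3u + 2).
Factor the quadratic: u = -1 or u = -2.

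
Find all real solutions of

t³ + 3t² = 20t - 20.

t = -6.5311 or t = 1.5311 or t = 2

Rearrange: t³ + 3t² - 20t + 20 = 0.
Possible rational roots are divisors of 20. Testing t = 2 gives 0, so (t - 2) is a factor.
Divide: t³ + 3t² - 20t + 20 = (t - 2)(t² + 5t - 10).
Apply the quadratic formula to t² + 5t - 10 = 0: t = (-5 ± √65)/2, i.e. t ≈ 1.5311 or t ≈ -6.5311.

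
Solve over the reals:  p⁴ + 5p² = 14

p = -1.4142 or p = 1.4142

Let u = p². The equation becomes u² + 5u - 14 = 0.
Factor: (u - 2)(u + 7) = 0, so u = 2 or u = -7.
p² = 2 gives p = ±√(2) ≈ ±1.4142.
p² = -7 < 0 has no real solution.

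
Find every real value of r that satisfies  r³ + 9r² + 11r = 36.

Rearrange: r³ + 9r² + 11r - 36 = 0.
Possible rational roots are divisors of -36. Testing r = -4 gives 0, so (r + 4) is a factor.
Divide: r³ + 9r² + 11r - 36 = (r + 4)(r² + 5r - 9).
Apply the quadratic formula to r² + 5r - 9 = 0: r = (-5 ± √61)/2, i.e. r ≈ 1.4051 or r ≈ -6.4051.

r = -6.4051 or r = -4 or r = 1.4051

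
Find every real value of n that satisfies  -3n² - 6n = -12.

n = -3.2361 or n = 1.2361

Rearrange to standard form: -3n² - 6n + 12 = 0.
Discriminant: (-6)² − 4·(-3)·12 = 180.
Quadratic formula: n = (6 ± √180) / (-6).
So n = -√(5) - 1 ≈ -3.2361 or n = -1 + √(5) ≈ 1.2361.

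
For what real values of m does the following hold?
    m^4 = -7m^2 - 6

No real solutions.

Let u = m^2. The equation becomes u^2 + 7u + 6 = 0.
Factor: (u + 1)(u + 6) = 0, so u = -1 or u = -6.
m^2 = -1 < 0 has no real solution.
m^2 = -6 < 0 has no real solution.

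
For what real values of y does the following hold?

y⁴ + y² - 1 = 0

y = -0.7862 or y = 0.7862

Let u = y². The equation becomes u² + u - 1 = 0.
By the quadratic formula, u = -1/2 + √(5)/2 or u = -√(5)/2 - 1/2.
y² = -1/2 + √(5)/2 gives y = ±√(-1/2 + √(5)/2) ≈ ±0.7862.
y² = -√(5)/2 - 1/2 < 0 has no real solution.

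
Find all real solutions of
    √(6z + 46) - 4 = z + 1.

z = 3

Isolate the radical: √(6z + 46) = z + 5.
Square both sides: 6z + 46 = (z + 5)².
Expand and rearrange: z² + 4z - 21 = 0.
Solving gives z = 3 or z = -7.
Check each candidate in the original equation:
  z = 3: √(64) = 8, while z + 5 = 8 — valid.
  z = -7: √(4) = 2, while z + 5 = -2 — extraneous.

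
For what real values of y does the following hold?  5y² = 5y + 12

Rearrange to standard form: 5y² - 5y - 12 = 0.
Discriminant: (-5)² − 4·5·(-12) = 265.
Quadratic formula: y = (5 ± √265) / 10.
So y = 1/2 + √(265)/10 ≈ 2.1279 or y = 1/2 - √(265)/10 ≈ -1.1279.

y = -1.1279 or y = 2.1279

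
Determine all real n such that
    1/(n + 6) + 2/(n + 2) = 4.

Multiply both sides by (n + 6)(n + 2):
(n + 2) + 2(n + 6) = 4(n + 6)(n + 2).
Expand and collect terms: 4n^2 + 29n + 34 = 0.
By the quadratic formula, n = (-29 +/- sqrt(297)) / 8, so n ~= -1.4708 or n ~= -5.7792.
Neither value makes a denominator zero (n != -6, n != -2), so both are valid.

n = -5.7792 or n = -1.4708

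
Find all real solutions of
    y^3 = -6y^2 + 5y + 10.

y = -6.5311 or y = -1 or y = 1.5311

Rearrange: y^3 + 6y^2 - 5y - 10 = 0.
Possible rational roots are divisors of -10. Testing y = -1 gives 0, so (y + 1) is a factor.
Divide: y^3 + 6y^2 - 5y - 10 = (y + 1)(y^2 + 5y - 10).
Apply the quadratic formula to y^2 + 5y - 10 = 0: y = (-5 +/- sqrt(65))/2, i.e. y ~= 1.5311 or y ~= -6.5311.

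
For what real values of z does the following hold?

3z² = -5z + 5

z = -2.3699 or z = 0.7033

Rearrange to standard form: 3z² + 5z - 5 = 0.
Discriminant: (5)² − 4·3·(-5) = 85.
Quadratic formula: z = (-5 ± √85) / 6.
So z = -5/6 + √(85)/6 ≈ 0.7033 or z = -√(85)/6 - 5/6 ≈ -2.3699.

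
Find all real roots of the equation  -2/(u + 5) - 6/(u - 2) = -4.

u = -4.5927 or u = 3.5927

Multiply both sides by (u + 5)(u - 2):
-2(u - 2) - 6(u + 5) = -4(u + 5)(u - 2).
Expand and collect terms: -4u² - 4u + 66 = 0.
By the quadratic formula, u = (4 ± √1072) / -8, so u ≈ -4.5927 or u ≈ 3.5927.
Neither value makes a denominator zero (u ≠ -5, u ≠ 2), so both are valid.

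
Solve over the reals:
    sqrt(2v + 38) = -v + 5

v = -1

Square both sides: 2v + 38 = (-v + 5)^2.
Expand and rearrange: v^2 - 12v - 13 = 0.
Solving gives v = 13 or v = -1.
Check each candidate in the original equation:
  v = 13: sqrt(64) = 8, while -v + 5 = -8 — extraneous.
  v = -1: sqrt(36) = 6, while -v + 5 = 6 — valid.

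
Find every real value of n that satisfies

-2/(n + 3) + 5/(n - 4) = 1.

n = -4.245 or n = 8.245

Multiply both sides by (n + 3)(n - 4):
-2(n - 4) + 5(n + 3) = (n + 3)(n - 4).
Expand and collect terms: n^2 - 4n - 35 = 0.
By the quadratic formula, n = (4 +/- sqrt(156)) / 2, so n ~= 8.245 or n ~= -4.245.
Neither value makes a denominator zero (n != -3, n != 4), so both are valid.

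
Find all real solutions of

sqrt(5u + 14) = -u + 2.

Square both sides: 5u + 14 = (-u + 2)^2.
Expand and rearrange: u^2 - 9u - 10 = 0.
Solving gives u = 10 or u = -1.
Check each candidate in the original equation:
  u = 10: sqrt(64) = 8, while -u + 2 = -8 — extraneous.
  u = -1: sqrt(9) = 3, while -u + 2 = 3 — valid.

u = -1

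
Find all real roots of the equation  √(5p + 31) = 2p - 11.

Square both sides: 5p + 31 = (2p - 11)².
Expand and rearrange: 4p² - 49p + 90 = 0.
Solving gives p = 10 or p = 2.25.
Check each candidate in the original equation:
  p = 10: √(81) = 9, while 2p - 11 = 9 — valid.
  p = 2.25: √(42.25) = 6.5, while 2p - 11 = -6.5 — extraneous.

p = 10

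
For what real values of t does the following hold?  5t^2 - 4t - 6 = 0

t = -0.7662 or t = 1.5662

Discriminant: (-4)^2 - 4*5*(-6) = 136.
Quadratic formula: t = (4 +/- sqrt(136)) / 10.
So t = 2/5 + sqrt(34)/5 ~= 1.5662 or t = 2/5 - sqrt(34)/5 ~= -0.7662.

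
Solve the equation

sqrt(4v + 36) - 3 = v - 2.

Isolate the radical: sqrt(4v + 36) = v + 1.
Square both sides: 4v + 36 = (v + 1)^2.
Expand and rearrange: v^2 - 2v - 35 = 0.
Solving gives v = 7 or v = -5.
Check each candidate in the original equation:
  v = 7: sqrt(64) = 8, while v + 1 = 8 — valid.
  v = -5: sqrt(16) = 4, while v + 1 = -4 — extraneous.

v = 7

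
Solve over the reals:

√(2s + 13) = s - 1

s = 6

Square both sides: 2s + 13 = (s - 1)².
Expand and rearrange: s² - 4s - 12 = 0.
Solving gives s = 6 or s = -2.
Check each candidate in the original equation:
  s = 6: √(25) = 5, while s - 1 = 5 — valid.
  s = -2: √(9) = 3, while s - 1 = -3 — extraneous.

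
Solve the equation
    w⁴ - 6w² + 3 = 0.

w = -2.3344 or w = -0.742 or w = 0.742 or w = 2.3344

Let u = w². The equation becomes u² - 6u + 3 = 0.
By the quadratic formula, u = √(6) + 3 or u = 3 - √(6).
w² = √(6) + 3 gives w = ±√(√(6) + 3) ≈ ±2.3344.
w² = 3 - √(6) gives w = ±√(3 - √(6)) ≈ ±0.742.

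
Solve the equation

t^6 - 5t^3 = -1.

Let u = t^3. The equation becomes u^2 - 5u + 1 = 0.
By the quadratic formula, u = sqrt(21)/2 + 5/2 or u = 5/2 - sqrt(21)/2.
t^3 = sqrt(21)/2 + 5/2 gives t = (sqrt(21)/2 + 5/2)^(1/3) ~= 1.6858.
t^3 = 5/2 - sqrt(21)/2 gives t = (5/2 - sqrt(21)/2)^(1/3) ~= 0.5932.

t = 0.5932 or t = 1.6858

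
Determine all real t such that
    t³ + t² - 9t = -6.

t = -3.7913 or t = 0.7913 or t = 2

Rearrange: t³ + t² - 9t + 6 = 0.
Possible rational roots are divisors of 6. Testing t = 2 gives 0, so (t - 2) is a factor.
Divide: t³ + t² - 9t + 6 = (t - 2)(t² + 3t - 3).
Apply the quadratic formula to t² + 3t - 3 = 0: t = (-3 ± √21)/2, i.e. t ≈ 0.7913 or t ≈ -3.7913.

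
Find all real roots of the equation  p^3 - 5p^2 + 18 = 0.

p = -1.6458 or p = 3 or p = 3.6458

Possible rational roots are divisors of 18. Testing p = 3 gives 0, so (p - 3) is a factor.
Divide: p^3 - 5p^2 + 18 = (p - 3)(p^2 - 2p - 6).
Apply the quadratic formula to p^2 - 2p - 6 = 0: p = (2 +/- sqrt(28))/2, i.e. p ~= 3.6458 or p ~= -1.6458.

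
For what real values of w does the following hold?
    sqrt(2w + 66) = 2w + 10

Square both sides: 2w + 66 = (2w + 10)^2.
Expand and rearrange: 4w^2 + 38w + 34 = 0.
Solving gives w = -1 or w = -8.5.
Check each candidate in the original equation:
  w = -1: sqrt(64) = 8, while 2w + 10 = 8 — valid.
  w = -8.5: sqrt(49) = 7, while 2w + 10 = -7 — extraneous.

w = -1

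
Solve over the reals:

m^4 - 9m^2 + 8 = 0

m = -2.8284 or m = -1 or m = 1 or m = 2.8284

Let u = m^2. The equation becomes u^2 - 9u + 8 = 0.
Factor: (u - 8)(u - 1) = 0, so u = 8 or u = 1.
m^2 = 8 gives m = +/-2*sqrt(2) ~= +/-2.8284.
m^2 = 1 gives m = +/-1.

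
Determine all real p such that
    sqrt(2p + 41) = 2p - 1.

p = 4

Square both sides: 2p + 41 = (2p - 1)^2.
Expand and rearrange: 4p^2 - 6p - 40 = 0.
Solving gives p = 4 or p = -2.5.
Check each candidate in the original equation:
  p = 4: sqrt(49) = 7, while 2p - 1 = 7 — valid.
  p = -2.5: sqrt(36) = 6, while 2p - 1 = -6 — extraneous.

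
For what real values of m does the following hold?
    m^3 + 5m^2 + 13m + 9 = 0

Possible rational roots are divisors of 9. Testing m = -1 gives 0, so (m + 1) is a factor.
Divide: m^3 + 5m^2 + 13m + 9 = (m + 1)(m^2 + 4m + 9).
The quadratic m^2 + 4m + 9 has discriminant -20 < 0, so no further real roots.

m = -1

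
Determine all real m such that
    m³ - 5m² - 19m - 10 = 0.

Possible rational roots are divisors of -10. Testing m = -2 gives 0, so (m + 2) is a factor.
Divide: m³ - 5m² - 19m - 10 = (m + 2)(m² - 7m - 5).
Apply the quadratic formula to m² - 7m - 5 = 0: m = (7 ± √69)/2, i.e. m ≈ 7.6533 or m ≈ -0.6533.

m = -2 or m = -0.6533 or m = 7.6533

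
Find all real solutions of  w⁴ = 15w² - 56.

Let u = w². The equation becomes u² - 15u + 56 = 0.
Factor: (u - 7)(u - 8) = 0, so u = 7 or u = 8.
w² = 7 gives w = ±√(7) ≈ ±2.6458.
w² = 8 gives w = ±2·√(2) ≈ ±2.8284.

w = -2.8284 or w = -2.6458 or w = 2.6458 or w = 2.8284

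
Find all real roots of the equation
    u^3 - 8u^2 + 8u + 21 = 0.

Possible rational roots are divisors of 21. Testing u = 3 gives 0, so (u - 3) is a factor.
Divide: u^3 - 8u^2 + 8u + 21 = (u - 3)(u^2 - 5u - 7).
Apply the quadratic formula to u^2 - 5u - 7 = 0: u = (5 +/- sqrt(53))/2, i.e. u ~= 6.1401 or u ~= -1.1401.

u = -1.1401 or u = 3 or u = 6.1401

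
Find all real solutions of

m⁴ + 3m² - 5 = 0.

Let u = m². The equation becomes u² + 3u - 5 = 0.
By the quadratic formula, u = -3/2 + √(29)/2 or u = -√(29)/2 - 3/2.
m² = -3/2 + √(29)/2 gives m = ±√(-3/2 + √(29)/2) ≈ ±1.0921.
m² = -√(29)/2 - 3/2 < 0 has no real solution.

m = -1.0921 or m = 1.0921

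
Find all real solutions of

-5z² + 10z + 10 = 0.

Discriminant: (10)² − 4·(-5)·10 = 300.
Quadratic formula: z = (-10 ± √300) / (-10).
So z = 1 - √(3) ≈ -0.7321 or z = 1 + √(3) ≈ 2.7321.

z = -0.7321 or z = 2.7321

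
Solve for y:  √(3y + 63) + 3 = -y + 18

Isolate the radical: √(3y + 63) = -y + 15.
Square both sides: 3y + 63 = (-y + 15)².
Expand and rearrange: y² - 33y + 162 = 0.
Solving gives y = 27 or y = 6.
Check each candidate in the original equation:
  y = 27: √(144) = 12, while -y + 15 = -12 — extraneous.
  y = 6: √(81) = 9, while -y + 15 = 9 — valid.

y = 6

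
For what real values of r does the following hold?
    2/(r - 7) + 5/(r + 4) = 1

Multiply both sides by (r - 7)(r + 4):
2(r + 4) + 5(r - 7) = (r - 7)(r + 4).
Expand and collect terms: r^2 - 10r - 1 = 0.
By the quadratic formula, r = (10 +/- sqrt(104)) / 2, so r ~= 10.099 or r ~= -0.099.
Neither value makes a denominator zero (r != 7, r != -4), so both are valid.

r = -0.099 or r = 10.099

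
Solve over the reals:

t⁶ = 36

Let u = t³. The equation becomes u² - 36 = 0.
Factor: (u + 6)(u - 6) = 0, so u = -6 or u = 6.
t³ = -6 gives t = -∛(6) ≈ -1.8171.
t³ = 6 gives t = ∛(6) ≈ 1.8171.

t = -1.8171 or t = 1.8171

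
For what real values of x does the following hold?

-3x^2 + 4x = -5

x = -0.7863 or x = 2.1196

Rearrange to standard form: -3x^2 + 4x + 5 = 0.
Discriminant: (4)^2 - 4*(-3)*5 = 76.
Quadratic formula: x = (-4 +/- sqrt(76)) / (-6).
So x = 2/3 - sqrt(19)/3 ~= -0.7863 or x = 2/3 + sqrt(19)/3 ~= 2.1196.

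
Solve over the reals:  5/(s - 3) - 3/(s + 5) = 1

Multiply both sides by (s - 3)(s + 5):
5(s + 5) - 3(s - 3) = (s - 3)(s + 5).
Expand and collect terms: s^2 - 49 = 0.
Factor or apply the quadratic formula: s = 7 or s = -7.
Neither value makes a denominator zero (s != 3, s != -5), so both are valid.

s = -7 or s = 7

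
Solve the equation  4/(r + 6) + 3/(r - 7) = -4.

Multiply both sides by (r + 6)(r - 7):
4(r - 7) + 3(r + 6) = -4(r + 6)(r - 7).
Expand and collect terms: -4r² - 3r + 178 = 0.
By the quadratic formula, r = (3 ± √2857) / -8, so r ≈ -7.0564 or r ≈ 6.3064.
Neither value makes a denominator zero (r ≠ -6, r ≠ 7), so both are valid.

r = -7.0564 or r = 6.3064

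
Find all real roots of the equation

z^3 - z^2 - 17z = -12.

z = -4 or z = 0.6972 or z = 4.3028

Rearrange: z^3 - z^2 - 17z + 12 = 0.
Possible rational roots are divisors of 12. Testing z = -4 gives 0, so (z + 4) is a factor.
Divide: z^3 - z^2 - 17z + 12 = (z + 4)(z^2 - 5z + 3).
Apply the quadratic formula to z^2 - 5z + 3 = 0: z = (5 +/- sqrt(13))/2, i.e. z ~= 4.3028 or z ~= 0.6972.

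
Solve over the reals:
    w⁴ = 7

Let u = w². The equation becomes u² - 7 = 0.
By the quadratic formula, u = √(7) or u = -√(7).
w² = √(7) gives w = ±7^(1/4) ≈ ±1.6266.
w² = -√(7) < 0 has no real solution.

w = -1.6266 or w = 1.6266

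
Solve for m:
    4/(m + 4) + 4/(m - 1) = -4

Multiply both sides by (m + 4)(m - 1):
4(m - 1) + 4(m + 4) = -4(m + 4)(m - 1).
Expand and collect terms: -4m^2 - 20m + 4 = 0.
By the quadratic formula, m = (20 +/- sqrt(464)) / -8, so m ~= -5.1926 or m ~= 0.1926.
Neither value makes a denominator zero (m != -4, m != 1), so both are valid.

m = -5.1926 or m = 0.1926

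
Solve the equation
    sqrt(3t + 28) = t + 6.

t = -1

Square both sides: 3t + 28 = (t + 6)^2.
Expand and rearrange: t^2 + 9t + 8 = 0.
Solving gives t = -1 or t = -8.
Check each candidate in the original equation:
  t = -1: sqrt(25) = 5, while t + 6 = 5 — valid.
  t = -8: sqrt(4) = 2, while t + 6 = -2 — extraneous.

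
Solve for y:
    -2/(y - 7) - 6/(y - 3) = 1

y = -4.2915 or y = 6.2915

Multiply both sides by (y - 7)(y - 3):
-2(y - 3) - 6(y - 7) = (y - 7)(y - 3).
Expand and collect terms: y² - 2y - 27 = 0.
By the quadratic formula, y = (2 ± √112) / 2, so y ≈ 6.2915 or y ≈ -4.2915.
Neither value makes a denominator zero (y ≠ 7, y ≠ 3), so both are valid.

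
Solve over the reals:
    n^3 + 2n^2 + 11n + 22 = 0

n = -2

Possible rational roots are divisors of 22. Testing n = -2 gives 0, so (n + 2) is a factor.
Divide: n^3 + 2n^2 + 11n + 22 = (n + 2)(n^2 + 11).
The quadratic n^2 + 11 has discriminant -44 < 0, so no further real roots.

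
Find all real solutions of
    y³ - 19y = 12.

Rearrange: y³ - 19y - 12 = 0.
Possible rational roots are divisors of -12. Testing y = -4 gives 0, so (y + 4) is a factor.
Divide: y³ - 19y - 12 = (y + 4)(y² - 4y - 3).
Apply the quadratic formula to y² - 4y - 3 = 0: y = (4 ± √28)/2, i.e. y ≈ 4.6458 or y ≈ -0.6458.

y = -4 or y = -0.6458 or y = 4.6458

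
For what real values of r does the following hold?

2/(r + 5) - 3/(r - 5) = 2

r = -3.7944 or r = 3.2944

Multiply both sides by (r + 5)(r - 5):
2(r - 5) - 3(r + 5) = 2(r + 5)(r - 5).
Expand and collect terms: 2r² + r - 25 = 0.
By the quadratic formula, r = (-1 ± √201) / 4, so r ≈ 3.2944 or r ≈ -3.7944.
Neither value makes a denominator zero (r ≠ -5, r ≠ 5), so both are valid.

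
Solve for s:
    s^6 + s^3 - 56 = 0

s = -2 or s = 1.9129

Let u = s^3. The equation becomes u^2 + u - 56 = 0.
Factor: (u + 8)(u - 7) = 0, so u = -8 or u = 7.
s^3 = -8 gives s = -2.
s^3 = 7 gives s = (7)^(1/3) ~= 1.9129.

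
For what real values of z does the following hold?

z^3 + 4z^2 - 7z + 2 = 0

z = -5.3723 or z = 0.3723 or z = 1

Possible rational roots are divisors of 2. Testing z = 1 gives 0, so (z - 1) is a factor.
Divide: z^3 + 4z^2 - 7z + 2 = (z - 1)(z^2 + 5z - 2).
Apply the quadratic formula to z^2 + 5z - 2 = 0: z = (-5 +/- sqrt(33))/2, i.e. z ~= 0.3723 or z ~= -5.3723.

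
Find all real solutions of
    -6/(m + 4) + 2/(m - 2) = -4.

m = -2.3028 or m = 1.3028

Multiply both sides by (m + 4)(m - 2):
-6(m - 2) + 2(m + 4) = -4(m + 4)(m - 2).
Expand and collect terms: -4m² - 4m + 12 = 0.
By the quadratic formula, m = (4 ± √208) / -8, so m ≈ -2.3028 or m ≈ 1.3028.
Neither value makes a denominator zero (m ≠ -4, m ≠ 2), so both are valid.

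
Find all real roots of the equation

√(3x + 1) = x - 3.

x = 8

Square both sides: 3x + 1 = (x - 3)².
Expand and rearrange: x² - 9x + 8 = 0.
Solving gives x = 8 or x = 1.
Check each candidate in the original equation:
  x = 8: √(25) = 5, while x - 3 = 5 — valid.
  x = 1: √(4) = 2, while x - 3 = -2 — extraneous.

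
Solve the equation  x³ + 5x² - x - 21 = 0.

Possible rational roots are divisors of -21. Testing x = -3 gives 0, so (x + 3) is a factor.
Divide: x³ + 5x² - x - 21 = (x + 3)(x² + 2x - 7).
Apply the quadratic formula to x² + 2x - 7 = 0: x = (-2 ± √32)/2, i.e. x ≈ 1.8284 or x ≈ -3.8284.

x = -3.8284 or x = -3 or x = 1.8284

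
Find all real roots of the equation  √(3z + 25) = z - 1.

Square both sides: 3z + 25 = (z - 1)².
Expand and rearrange: z² - 5z - 24 = 0.
Solving gives z = 8 or z = -3.
Check each candidate in the original equation:
  z = 8: √(49) = 7, while z - 1 = 7 — valid.
  z = -3: √(16) = 4, while z - 1 = -4 — extraneous.

z = 8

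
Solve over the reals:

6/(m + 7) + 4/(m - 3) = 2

m = -4.6235 or m = 5.6235

Multiply both sides by (m + 7)(m - 3):
6(m - 3) + 4(m + 7) = 2(m + 7)(m - 3).
Expand and collect terms: 2m² - 2m - 52 = 0.
By the quadratic formula, m = (2 ± √420) / 4, so m ≈ 5.6235 or m ≈ -4.6235.
Neither value makes a denominator zero (m ≠ -7, m ≠ 3), so both are valid.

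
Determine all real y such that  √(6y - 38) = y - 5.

Square both sides: 6y - 38 = (y - 5)².
Expand and rearrange: y² - 16y + 63 = 0.
Solving gives y = 9 or y = 7.
Check each candidate in the original equation:
  y = 9: √(16) = 4, while y - 5 = 4 — valid.
  y = 7: √(4) = 2, while y - 5 = 2 — valid.

y = 7 or y = 9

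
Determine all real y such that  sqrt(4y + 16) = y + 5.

y = -3

Square both sides: 4y + 16 = (y + 5)^2.
Expand and rearrange: y^2 + 6y + 9 = 0.
This gives the repeated root y = -3.
Check in the original equation:
  y = -3: sqrt(4) = 2, while y + 5 = 2 — valid.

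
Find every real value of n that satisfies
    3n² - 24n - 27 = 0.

Factor: 3(n + 1)(n - 9) = 0.
So n = -1 or n = 9.

n = -1 or n = 9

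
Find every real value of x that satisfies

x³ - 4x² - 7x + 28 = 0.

x = -2.6458 or x = 2.6458 or x = 4

Possible rational roots are divisors of 28. Testing x = 4 gives 0, so (x - 4) is a factor.
Divide: x³ - 4x² - 7x + 28 = (x - 4)(x² - 7).
Apply the quadratic formula to x² - 7 = 0: x = (0 ± √28)/2, i.e. x ≈ 2.6458 or x ≈ -2.6458.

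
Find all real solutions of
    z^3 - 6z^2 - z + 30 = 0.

Possible rational roots are divisors of 30. Testing z = 5 gives 0, so (z - 5) is a factor.
Divide: z^3 - 6z^2 - z + 30 = (z - 5)(z^2 - z - 6).
Factor the quadratic: z = 3 or z = -2.

z = -2 or z = 3 or z = 5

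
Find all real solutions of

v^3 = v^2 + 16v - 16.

v = -4 or v = 1 or v = 4

Rearrange: v^3 - v^2 - 16v + 16 = 0.
Possible rational roots are divisors of 16. Testing v = -4 gives 0, so (v + 4) is a factor.
Divide: v^3 - v^2 - 16v + 16 = (v + 4)(v^2 - 5v + 4).
Factor the quadratic: v = 4 or v = 1.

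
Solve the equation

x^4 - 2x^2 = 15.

x = -2.2361 or x = 2.2361

Let u = x^2. The equation becomes u^2 - 2u - 15 = 0.
Factor: (u + 3)(u - 5) = 0, so u = -3 or u = 5.
x^2 = -3 < 0 has no real solution.
x^2 = 5 gives x = +/-sqrt(5) ~= +/-2.2361.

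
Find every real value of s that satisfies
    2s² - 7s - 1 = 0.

Discriminant: (-7)² − 4·2·(-1) = 57.
Quadratic formula: s = (7 ± √57) / 4.
So s = 7/4 + √(57)/4 ≈ 3.6375 or s = 7/4 - √(57)/4 ≈ -0.1375.

s = -0.1375 or s = 3.6375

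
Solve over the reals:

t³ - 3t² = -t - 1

Rearrange: t³ - 3t² + t + 1 = 0.
Possible rational roots are divisors of 1. Testing t = 1 gives 0, so (t - 1) is a factor.
Divide: t³ - 3t² + t + 1 = (t - 1)(t² - 2t - 1).
Apply the quadratic formula to t² - 2t - 1 = 0: t = (2 ± √8)/2, i.e. t ≈ 2.4142 or t ≈ -0.4142.

t = -0.4142 or t = 1 or t = 2.4142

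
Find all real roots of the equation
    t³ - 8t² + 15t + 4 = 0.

t = -0.2361 or t = 4 or t = 4.2361

Possible rational roots are divisors of 4. Testing t = 4 gives 0, so (t - 4) is a factor.
Divide: t³ - 8t² + 15t + 4 = (t - 4)(t² - 4t - 1).
Apply the quadratic formula to t² - 4t - 1 = 0: t = (4 ± √20)/2, i.e. t ≈ 4.2361 or t ≈ -0.2361.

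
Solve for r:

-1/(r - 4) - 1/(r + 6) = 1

Multiply both sides by (r - 4)(r + 6):
-(r + 6) - (r - 4) = (r - 4)(r + 6).
Expand and collect terms: r² + 4r - 22 = 0.
By the quadratic formula, r = (-4 ± √104) / 2, so r ≈ 3.099 or r ≈ -7.099.
Neither value makes a denominator zero (r ≠ 4, r ≠ -6), so both are valid.

r = -7.099 or r = 3.099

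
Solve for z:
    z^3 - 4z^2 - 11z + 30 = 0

Possible rational roots are divisors of 30. Testing z = 5 gives 0, so (z - 5) is a factor.
Divide: z^3 - 4z^2 - 11z + 30 = (z - 5)(z^2 + z - 6).
Factor the quadratic: z = 2 or z = -3.

z = -3 or z = 2 or z = 5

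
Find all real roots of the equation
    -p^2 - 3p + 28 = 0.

Factor: -1(p + 7)(p - 4) = 0.
So p = -7 or p = 4.

p = -7 or p = 4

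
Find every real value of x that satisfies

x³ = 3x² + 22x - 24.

x = -4 or x = 1 or x = 6

Rearrange: x³ - 3x² - 22x + 24 = 0.
Possible rational roots are divisors of 24. Testing x = -4 gives 0, so (x + 4) is a factor.
Divide: x³ - 3x² - 22x + 24 = (x + 4)(x² - 7x + 6).
Factor the quadratic: x = 6 or x = 1.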